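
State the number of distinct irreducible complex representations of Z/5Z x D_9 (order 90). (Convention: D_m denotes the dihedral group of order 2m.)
30

Derivation: The number of irreducible complex representations of a finite group equals its number of conjugacy classes. For a direct product, #classes(G x H) = #classes(G) * #classes(H). Z/5Z has 5 classes (abelian), D_9 has 6 classes, so 5 * 6 = 30, so Z/5Z x D_9 (order 90) has exactly 30 irreducible complex representations.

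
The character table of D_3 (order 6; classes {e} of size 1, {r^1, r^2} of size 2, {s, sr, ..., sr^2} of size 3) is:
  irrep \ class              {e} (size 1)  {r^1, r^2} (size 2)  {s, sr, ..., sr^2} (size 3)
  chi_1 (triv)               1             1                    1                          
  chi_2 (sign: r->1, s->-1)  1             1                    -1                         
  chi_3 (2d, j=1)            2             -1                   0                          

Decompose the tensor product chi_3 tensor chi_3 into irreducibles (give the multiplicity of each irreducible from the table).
chi_3 tensor chi_3 = chi_1 + chi_2 + chi_3 (all other irreducibles have multiplicity 0).

The character of a tensor product is the pointwise product (chi_3 * chi_3)(C) = chi_3(C) * chi_3(C):
  {e}: (2)*(2), {r^1, r^2}: (-1)*(-1), {s, sr, ..., sr^2}: (0)*(0)
so (chi_3 * chi_3) takes values
  {e} -> 4, {r^1, r^2} -> 1, {s, sr, ..., sr^2} -> 0.
Now take the inner product of this character with each irreducible chi from the table, <chi_3*chi_3, chi> = (1/6) sum_C |C| (chi_3*chi_3)(C) conj(chi(C)):
  <chi_3*chi_3, chi_1> = (1/6)[1*(4)*conj(1) + 2*(1)*conj(1) + 3*(0)*conj(1)]
      = (1/6)[(4) + (2) + (0)] = 6/6 = 1
  <chi_3*chi_3, chi_2> = (1/6)[1*(4)*conj(1) + 2*(1)*conj(1) + 3*(0)*conj(-1)]
      = (1/6)[(4) + (2) + (0)] = 6/6 = 1
  <chi_3*chi_3, chi_3> = (1/6)[1*(4)*conj(2) + 2*(1)*conj(-1) + 3*(0)*conj(0)]
      = (1/6)[(8) + (-2) + (0)] = 6/6 = 1
Hence the multiplicities are chi_1: 1, chi_2: 1, chi_3: 1. Dimension check: dim(chi_3)*dim(chi_3) = 2*2 = 4 and sum (mult * dim) = 1*1 + 1*1 + 1*2 = 4.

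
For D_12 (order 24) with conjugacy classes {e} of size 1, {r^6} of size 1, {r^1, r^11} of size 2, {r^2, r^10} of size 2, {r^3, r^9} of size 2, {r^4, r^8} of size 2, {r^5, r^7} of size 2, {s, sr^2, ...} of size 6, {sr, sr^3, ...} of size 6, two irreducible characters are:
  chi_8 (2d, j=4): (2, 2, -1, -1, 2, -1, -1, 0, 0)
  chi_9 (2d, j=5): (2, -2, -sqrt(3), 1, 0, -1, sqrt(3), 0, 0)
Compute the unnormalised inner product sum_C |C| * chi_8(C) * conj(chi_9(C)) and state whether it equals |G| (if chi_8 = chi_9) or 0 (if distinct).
Sum = 0; so <chi_8, chi_9> = 0 (distinct irreducibles are orthogonal).

Explanation: Compute term by term over conjugacy classes (|C| * chi_8(C) * conj(chi_9(C))):
  1*(2)*conj(2) + 1*(2)*conj(-2) + 2*(-1)*conj(-sqrt(3)) + 2*(-1)*conj(1) + 2*(2)*conj(0) + 2*(-1)*conj(-1) + 2*(-1)*conj(sqrt(3)) + 6*(0)*conj(0) + 6*(0)*conj(0)
  = (4) + (-4) + (2*sqrt(3)) + (-2) + (0) + (2) + (-2*sqrt(3)) + (0) + (0)
  = 0.
Dividing by |G| = 24 gives 0/24 = 0, matching the row-orthogonality relation <chi_8, chi_9> = [chi_8 = chi_9].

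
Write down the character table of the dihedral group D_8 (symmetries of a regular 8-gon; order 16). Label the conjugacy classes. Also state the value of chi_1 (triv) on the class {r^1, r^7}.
Conjugacy classes: {e} of size 1, {r^4} of size 1, {r^1, r^7} of size 2, {r^2, r^6} of size 2, {r^3, r^5} of size 2, {s, sr^2, ...} of size 4, {sr, sr^3, ...} of size 4.
Character table:
  irrep \ class              {e} (size 1)  {r^4} (size 1)  {r^1, r^7} (size 2)  {r^2, r^6} (size 2)  {r^3, r^5} (size 2)  {s, sr^2, ...} (size 4)  {sr, sr^3, ...} (size 4)
  chi_1 (triv)               1             1               1                    1                    1                    1                        1                       
  chi_2 (sign: r->1, s->-1)  1             1               1                    1                    1                    -1                       -1                      
  chi_3 (r->-1, s->1)        1             1               -1                   1                    -1                   1                        -1                      
  chi_4 (r->-1, s->-1)       1             1               -1                   1                    -1                   -1                       1                       
  chi_5 (2d, j=1)            2             -2              sqrt(2)              0                    -sqrt(2)             0                        0                       
  chi_6 (2d, j=2)            2             2               0                    -2                   0                    0                        0                       
  chi_7 (2d, j=3)            2             -2              -sqrt(2)             0                    sqrt(2)              0                        0                       

Spot check: chi_1 (triv) on {r^1, r^7} = 1.

Reasoning: D_8 has order 2*8 = 16 with 7 conjugacy classes, hence 7 irreducibles. Sum of squared dims 1 + 1 + 1 + 1 + 4 + 4 + 4 = 16 = |G|. Linear characters come from the abelianisation; the 2-dimensional irreps have character r^k -> 2*cos(2*pi*j*k/8), reflections -> 0.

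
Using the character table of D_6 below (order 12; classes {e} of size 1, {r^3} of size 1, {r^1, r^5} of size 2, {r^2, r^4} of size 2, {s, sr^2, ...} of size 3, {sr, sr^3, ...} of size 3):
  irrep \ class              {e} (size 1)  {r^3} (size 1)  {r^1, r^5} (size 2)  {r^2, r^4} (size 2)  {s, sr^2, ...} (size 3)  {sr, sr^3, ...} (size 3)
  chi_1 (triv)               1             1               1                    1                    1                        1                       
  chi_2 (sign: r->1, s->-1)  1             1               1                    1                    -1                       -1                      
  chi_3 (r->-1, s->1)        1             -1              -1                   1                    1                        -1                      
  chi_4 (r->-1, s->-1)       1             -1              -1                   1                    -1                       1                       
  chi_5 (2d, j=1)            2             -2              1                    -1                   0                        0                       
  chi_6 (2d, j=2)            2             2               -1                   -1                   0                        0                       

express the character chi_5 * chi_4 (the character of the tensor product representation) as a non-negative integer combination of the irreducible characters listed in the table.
chi_5 tensor chi_4 = chi_6 (all other irreducibles have multiplicity 0).

Argument: The character of a tensor product is the pointwise product (chi_5 * chi_4)(C) = chi_5(C) * chi_4(C):
  {e}: (2)*(1), {r^3}: (-2)*(-1), {r^1, r^5}: (1)*(-1), {r^2, r^4}: (-1)*(1), {s, sr^2, ...}: (0)*(-1), {sr, sr^3, ...}: (0)*(1)
so (chi_5 * chi_4) takes values
  {e} -> 2, {r^3} -> 2, {r^1, r^5} -> -1, {r^2, r^4} -> -1, {s, sr^2, ...} -> 0, {sr, sr^3, ...} -> 0.
Now take the inner product of this character with each irreducible chi from the table, <chi_5*chi_4, chi> = (1/12) sum_C |C| (chi_5*chi_4)(C) conj(chi(C)):
  <chi_5*chi_4, chi_1> = (1/12)[1*(2)*conj(1) + 1*(2)*conj(1) + 2*(-1)*conj(1) + 2*(-1)*conj(1) + 3*(0)*conj(1) + 3*(0)*conj(1)]
      = (1/12)[(2) + (2) + (-2) + (-2) + (0) + (0)] = 0/12 = 0
  <chi_5*chi_4, chi_2> = (1/12)[1*(2)*conj(1) + 1*(2)*conj(1) + 2*(-1)*conj(1) + 2*(-1)*conj(1) + 3*(0)*conj(-1) + 3*(0)*conj(-1)]
      = (1/12)[(2) + (2) + (-2) + (-2) + (0) + (0)] = 0/12 = 0
  <chi_5*chi_4, chi_3> = (1/12)[1*(2)*conj(1) + 1*(2)*conj(-1) + 2*(-1)*conj(-1) + 2*(-1)*conj(1) + 3*(0)*conj(1) + 3*(0)*conj(-1)]
      = (1/12)[(2) + (-2) + (2) + (-2) + (0) + (0)] = 0/12 = 0
  <chi_5*chi_4, chi_4> = (1/12)[1*(2)*conj(1) + 1*(2)*conj(-1) + 2*(-1)*conj(-1) + 2*(-1)*conj(1) + 3*(0)*conj(-1) + 3*(0)*conj(1)]
      = (1/12)[(2) + (-2) + (2) + (-2) + (0) + (0)] = 0/12 = 0
  <chi_5*chi_4, chi_5> = (1/12)[1*(2)*conj(2) + 1*(2)*conj(-2) + 2*(-1)*conj(1) + 2*(-1)*conj(-1) + 3*(0)*conj(0) + 3*(0)*conj(0)]
      = (1/12)[(4) + (-4) + (-2) + (2) + (0) + (0)] = 0/12 = 0
  <chi_5*chi_4, chi_6> = (1/12)[1*(2)*conj(2) + 1*(2)*conj(2) + 2*(-1)*conj(-1) + 2*(-1)*conj(-1) + 3*(0)*conj(0) + 3*(0)*conj(0)]
      = (1/12)[(4) + (4) + (2) + (2) + (0) + (0)] = 12/12 = 1
Hence the multiplicities are chi_6: 1. Dimension check: dim(chi_5)*dim(chi_4) = 2*1 = 2 and sum (mult * dim) = 1*2 = 2.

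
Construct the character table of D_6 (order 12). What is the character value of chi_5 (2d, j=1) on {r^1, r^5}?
Conjugacy classes: {e} of size 1, {r^3} of size 1, {r^1, r^5} of size 2, {r^2, r^4} of size 2, {s, sr^2, ...} of size 3, {sr, sr^3, ...} of size 3.
Character table:
  irrep \ class              {e} (size 1)  {r^3} (size 1)  {r^1, r^5} (size 2)  {r^2, r^4} (size 2)  {s, sr^2, ...} (size 3)  {sr, sr^3, ...} (size 3)
  chi_1 (triv)               1             1               1                    1                    1                        1                       
  chi_2 (sign: r->1, s->-1)  1             1               1                    1                    -1                       -1                      
  chi_3 (r->-1, s->1)        1             -1              -1                   1                    1                        -1                      
  chi_4 (r->-1, s->-1)       1             -1              -1                   1                    -1                       1                       
  chi_5 (2d, j=1)            2             -2              1                    -1                   0                        0                       
  chi_6 (2d, j=2)            2             2               -1                   -1                   0                        0                       

Spot check: chi_5 (2d, j=1) on {r^1, r^5} = 1.

Working: D_6 has order 2*6 = 12 with 6 conjugacy classes, hence 6 irreducibles. Sum of squared dims 1 + 1 + 1 + 1 + 4 + 4 = 12 = |G|. Linear characters come from the abelianisation; the 2-dimensional irreps have character r^k -> 2*cos(2*pi*j*k/6), reflections -> 0.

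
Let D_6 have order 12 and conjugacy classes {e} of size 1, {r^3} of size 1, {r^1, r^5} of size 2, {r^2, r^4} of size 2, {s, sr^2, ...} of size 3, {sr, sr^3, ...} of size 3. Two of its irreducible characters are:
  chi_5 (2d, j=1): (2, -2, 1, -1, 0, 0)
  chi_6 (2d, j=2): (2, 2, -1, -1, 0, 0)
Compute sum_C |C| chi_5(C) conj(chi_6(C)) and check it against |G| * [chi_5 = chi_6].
Sum = 0; so <chi_5, chi_6> = 0 (distinct irreducibles are orthogonal).

Solution. Compute term by term over conjugacy classes (|C| * chi_5(C) * conj(chi_6(C))):
  1*(2)*conj(2) + 1*(-2)*conj(2) + 2*(1)*conj(-1) + 2*(-1)*conj(-1) + 3*(0)*conj(0) + 3*(0)*conj(0)
  = (4) + (-4) + (-2) + (2) + (0) + (0)
  = 0.
Dividing by |G| = 12 gives 0/12 = 0, matching the row-orthogonality relation <chi_5, chi_6> = [chi_5 = chi_6].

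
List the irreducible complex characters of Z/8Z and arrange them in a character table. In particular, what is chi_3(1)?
Character table of Z/8Z (irreps indexed chi_0,...,chi_7 with chi_k(m) = zeta_8^(k*m), zeta_8 = exp(2*pi*i/8)):
  irrep \ class  {0} (size 1)  {1} (size 1)    {2} (size 1)  {3} (size 1)    {4} (size 1)  {5} (size 1)    {6} (size 1)  {7} (size 1)  
  chi_0          1             1               1             1               1             1               1             1             
  chi_1          1             exp(I*pi/4)     I             exp(3*I*pi/4)   -1            exp(-3*I*pi/4)  -I            exp(-I*pi/4)  
  chi_2          1             I               -1            -I              1             I               -1            -I            
  chi_3          1             exp(3*I*pi/4)   -I            exp(I*pi/4)     -1            exp(-I*pi/4)    I             exp(-3*I*pi/4)
  chi_4          1             -1              1             -1              1             -1              1             -1            
  chi_5          1             exp(-3*I*pi/4)  I             exp(-I*pi/4)    -1            exp(I*pi/4)     -I            exp(3*I*pi/4) 
  chi_6          1             -I              -1            I               1             -I              -1            I             
  chi_7          1             exp(-I*pi/4)    -I            exp(-3*I*pi/4)  -1            exp(3*I*pi/4)   I             exp(I*pi/4)   

Spot check: chi_3(1) = zeta_8^(3*1) = zeta_8^3 = exp(3*I*pi/4).

Proof sketch: Z/8Z is abelian, so all 8 irreducible complex representations are 1-dimensional. They are given by chi_k(m) = zeta_8^(k*m) for k = 0,...,7. Row orthogonality: sum_m chi_k(m) conj(chi_l(m)) = 8 * [k = l].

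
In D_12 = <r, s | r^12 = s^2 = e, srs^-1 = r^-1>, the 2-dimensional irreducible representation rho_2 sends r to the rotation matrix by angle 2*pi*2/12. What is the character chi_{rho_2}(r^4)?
chi_{rho_2}(r^4) = 2*cos(2*pi*2*4/12) = -1

Solution. rho_2(r^4) is rotation by angle 2*pi*2*4/12, whose trace is 2*cos(2*pi*2*4/12) = -1.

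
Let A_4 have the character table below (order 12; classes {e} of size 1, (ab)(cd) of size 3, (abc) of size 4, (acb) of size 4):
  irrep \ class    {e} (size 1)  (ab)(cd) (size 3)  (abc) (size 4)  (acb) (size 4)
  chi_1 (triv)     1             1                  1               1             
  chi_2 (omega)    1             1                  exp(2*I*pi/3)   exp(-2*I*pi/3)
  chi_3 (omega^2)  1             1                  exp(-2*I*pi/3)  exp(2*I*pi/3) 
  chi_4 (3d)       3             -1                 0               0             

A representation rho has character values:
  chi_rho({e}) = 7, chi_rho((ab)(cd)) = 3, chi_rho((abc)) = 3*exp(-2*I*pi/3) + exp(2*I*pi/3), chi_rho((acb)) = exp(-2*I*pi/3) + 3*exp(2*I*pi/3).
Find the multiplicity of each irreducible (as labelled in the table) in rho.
Multiplicities: chi_1: 0, chi_2: 1, chi_3: 3, chi_4: 1.

Details: Use <chi_rho, chi> = (1/|G|) sum_C |C| * chi_rho(C) * conj(chi(C)) with |G| = 12 for each irreducible chi in the table:
  <chi_rho, chi_1> = (1/12)[1*(7)*conj(1) + 3*(3)*conj(1) + 4*(3*exp(-2*I*pi/3) + exp(2*I*pi/3))*conj(1) + 4*(exp(-2*I*pi/3) + 3*exp(2*I*pi/3))*conj(1)]
      = (1/12)[(7) + (9) + (12*exp(-2*I*pi/3) + 4*exp(2*I*pi/3)) + (4*exp(-2*I*pi/3) + 12*exp(2*I*pi/3))] = 0/12 = 0
  <chi_rho, chi_2> = (1/12)[1*(7)*conj(1) + 3*(3)*conj(1) + 4*(3*exp(-2*I*pi/3) + exp(2*I*pi/3))*conj(exp(2*I*pi/3)) + 4*(exp(-2*I*pi/3) + 3*exp(2*I*pi/3))*conj(exp(-2*I*pi/3))]
      = (1/12)[(7) + (9) + (4 + 12*exp(2*I*pi/3)) + (4 + 12*exp(-2*I*pi/3))] = 12/12 = 1
  <chi_rho, chi_3> = (1/12)[1*(7)*conj(1) + 3*(3)*conj(1) + 4*(3*exp(-2*I*pi/3) + exp(2*I*pi/3))*conj(exp(-2*I*pi/3)) + 4*(exp(-2*I*pi/3) + 3*exp(2*I*pi/3))*conj(exp(2*I*pi/3))]
      = (1/12)[(7) + (9) + (12 + 4*exp(-2*I*pi/3)) + (12 + 4*exp(2*I*pi/3))] = 36/12 = 3
  <chi_rho, chi_4> = (1/12)[1*(7)*conj(3) + 3*(3)*conj(-1) + 4*(3*exp(-2*I*pi/3) + exp(2*I*pi/3))*conj(0) + 4*(exp(-2*I*pi/3) + 3*exp(2*I*pi/3))*conj(0)]
      = (1/12)[(21) + (-9) + (0) + (0)] = 12/12 = 1
(Exp terms are combined using exp(i*s)*conj(exp(i*t)) = exp(i*(s-t)), and sums of them are collapsed using the identity that for every m > 1 the m distinct m-th roots of unity sum to 0, e.g. 1 + exp(2*I*pi/3) + exp(-2*I*pi/3) = 0.)
Dimension check: dim(rho) = sum (mult * dim) = 0*1 + 1*1 + 3*1 + 1*3 = 7 = chi_rho(e) = 7.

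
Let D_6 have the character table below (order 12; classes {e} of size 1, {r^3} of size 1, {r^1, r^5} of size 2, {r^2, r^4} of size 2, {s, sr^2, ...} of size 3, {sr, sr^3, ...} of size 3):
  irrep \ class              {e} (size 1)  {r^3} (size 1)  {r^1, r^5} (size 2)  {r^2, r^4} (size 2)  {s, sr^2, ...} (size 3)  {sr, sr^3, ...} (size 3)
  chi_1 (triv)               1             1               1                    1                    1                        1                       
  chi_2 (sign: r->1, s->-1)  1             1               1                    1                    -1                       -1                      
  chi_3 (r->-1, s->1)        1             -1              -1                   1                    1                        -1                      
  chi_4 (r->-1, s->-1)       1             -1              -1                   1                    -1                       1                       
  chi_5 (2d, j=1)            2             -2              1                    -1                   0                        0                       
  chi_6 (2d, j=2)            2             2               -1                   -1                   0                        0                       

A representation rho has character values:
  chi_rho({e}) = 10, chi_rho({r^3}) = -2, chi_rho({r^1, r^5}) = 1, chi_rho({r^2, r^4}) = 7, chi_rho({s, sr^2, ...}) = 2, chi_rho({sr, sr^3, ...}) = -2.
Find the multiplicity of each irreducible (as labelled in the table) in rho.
Multiplicities: chi_1: 2, chi_2: 2, chi_3: 3, chi_4: 1, chi_5: 1, chi_6: 0.

Working: Use <chi_rho, chi> = (1/|G|) sum_C |C| * chi_rho(C) * conj(chi(C)) with |G| = 12 for each irreducible chi in the table:
  <chi_rho, chi_1> = (1/12)[1*(10)*conj(1) + 1*(-2)*conj(1) + 2*(1)*conj(1) + 2*(7)*conj(1) + 3*(2)*conj(1) + 3*(-2)*conj(1)]
      = (1/12)[(10) + (-2) + (2) + (14) + (6) + (-6)] = 24/12 = 2
  <chi_rho, chi_2> = (1/12)[1*(10)*conj(1) + 1*(-2)*conj(1) + 2*(1)*conj(1) + 2*(7)*conj(1) + 3*(2)*conj(-1) + 3*(-2)*conj(-1)]
      = (1/12)[(10) + (-2) + (2) + (14) + (-6) + (6)] = 24/12 = 2
  <chi_rho, chi_3> = (1/12)[1*(10)*conj(1) + 1*(-2)*conj(-1) + 2*(1)*conj(-1) + 2*(7)*conj(1) + 3*(2)*conj(1) + 3*(-2)*conj(-1)]
      = (1/12)[(10) + (2) + (-2) + (14) + (6) + (6)] = 36/12 = 3
  <chi_rho, chi_4> = (1/12)[1*(10)*conj(1) + 1*(-2)*conj(-1) + 2*(1)*conj(-1) + 2*(7)*conj(1) + 3*(2)*conj(-1) + 3*(-2)*conj(1)]
      = (1/12)[(10) + (2) + (-2) + (14) + (-6) + (-6)] = 12/12 = 1
  <chi_rho, chi_5> = (1/12)[1*(10)*conj(2) + 1*(-2)*conj(-2) + 2*(1)*conj(1) + 2*(7)*conj(-1) + 3*(2)*conj(0) + 3*(-2)*conj(0)]
      = (1/12)[(20) + (4) + (2) + (-14) + (0) + (0)] = 12/12 = 1
  <chi_rho, chi_6> = (1/12)[1*(10)*conj(2) + 1*(-2)*conj(2) + 2*(1)*conj(-1) + 2*(7)*conj(-1) + 3*(2)*conj(0) + 3*(-2)*conj(0)]
      = (1/12)[(20) + (-4) + (-2) + (-14) + (0) + (0)] = 0/12 = 0
Dimension check: dim(rho) = sum (mult * dim) = 2*1 + 2*1 + 3*1 + 1*1 + 1*2 + 0*2 = 10 = chi_rho(e) = 10.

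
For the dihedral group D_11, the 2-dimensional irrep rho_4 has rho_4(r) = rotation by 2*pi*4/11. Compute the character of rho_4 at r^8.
chi_{rho_4}(r^8) = 2*cos(2*pi*4*8/11) = 2*cos(2*pi/11)

Justification: rho_4(r^8) is rotation by angle 2*pi*4*8/11, whose trace is 2*cos(2*pi*4*8/11) = 2*cos(2*pi/11).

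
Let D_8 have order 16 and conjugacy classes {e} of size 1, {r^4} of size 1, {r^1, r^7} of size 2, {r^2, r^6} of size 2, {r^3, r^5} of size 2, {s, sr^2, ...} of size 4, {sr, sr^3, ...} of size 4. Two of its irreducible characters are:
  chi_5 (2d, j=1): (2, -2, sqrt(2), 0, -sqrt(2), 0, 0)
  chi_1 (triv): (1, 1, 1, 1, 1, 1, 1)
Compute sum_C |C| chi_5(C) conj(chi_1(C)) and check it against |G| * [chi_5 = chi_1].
Sum = 0; so <chi_5, chi_1> = 0 (distinct irreducibles are orthogonal).

Explanation: Compute term by term over conjugacy classes (|C| * chi_5(C) * conj(chi_1(C))):
  1*(2)*conj(1) + 1*(-2)*conj(1) + 2*(sqrt(2))*conj(1) + 2*(0)*conj(1) + 2*(-sqrt(2))*conj(1) + 4*(0)*conj(1) + 4*(0)*conj(1)
  = (2) + (-2) + (2*sqrt(2)) + (0) + (-2*sqrt(2)) + (0) + (0)
  = 0.
Dividing by |G| = 16 gives 0/16 = 0, matching the row-orthogonality relation <chi_5, chi_1> = [chi_5 = chi_1].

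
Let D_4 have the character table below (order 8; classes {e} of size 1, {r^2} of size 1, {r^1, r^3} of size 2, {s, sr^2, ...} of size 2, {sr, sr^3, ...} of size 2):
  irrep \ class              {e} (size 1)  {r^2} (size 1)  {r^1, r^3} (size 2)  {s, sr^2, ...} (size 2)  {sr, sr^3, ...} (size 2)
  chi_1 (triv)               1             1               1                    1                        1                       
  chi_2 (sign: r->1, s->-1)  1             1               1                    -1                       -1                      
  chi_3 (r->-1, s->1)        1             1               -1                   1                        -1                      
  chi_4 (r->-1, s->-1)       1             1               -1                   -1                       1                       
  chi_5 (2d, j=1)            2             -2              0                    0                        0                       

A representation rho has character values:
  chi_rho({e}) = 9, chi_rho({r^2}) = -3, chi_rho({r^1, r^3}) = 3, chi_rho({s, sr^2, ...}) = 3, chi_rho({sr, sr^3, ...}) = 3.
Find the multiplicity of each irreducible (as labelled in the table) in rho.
Multiplicities: chi_1: 3, chi_2: 0, chi_3: 0, chi_4: 0, chi_5: 3.

Justification: Use <chi_rho, chi> = (1/|G|) sum_C |C| * chi_rho(C) * conj(chi(C)) with |G| = 8 for each irreducible chi in the table:
  <chi_rho, chi_1> = (1/8)[1*(9)*conj(1) + 1*(-3)*conj(1) + 2*(3)*conj(1) + 2*(3)*conj(1) + 2*(3)*conj(1)]
      = (1/8)[(9) + (-3) + (6) + (6) + (6)] = 24/8 = 3
  <chi_rho, chi_2> = (1/8)[1*(9)*conj(1) + 1*(-3)*conj(1) + 2*(3)*conj(1) + 2*(3)*conj(-1) + 2*(3)*conj(-1)]
      = (1/8)[(9) + (-3) + (6) + (-6) + (-6)] = 0/8 = 0
  <chi_rho, chi_3> = (1/8)[1*(9)*conj(1) + 1*(-3)*conj(1) + 2*(3)*conj(-1) + 2*(3)*conj(1) + 2*(3)*conj(-1)]
      = (1/8)[(9) + (-3) + (-6) + (6) + (-6)] = 0/8 = 0
  <chi_rho, chi_4> = (1/8)[1*(9)*conj(1) + 1*(-3)*conj(1) + 2*(3)*conj(-1) + 2*(3)*conj(-1) + 2*(3)*conj(1)]
      = (1/8)[(9) + (-3) + (-6) + (-6) + (6)] = 0/8 = 0
  <chi_rho, chi_5> = (1/8)[1*(9)*conj(2) + 1*(-3)*conj(-2) + 2*(3)*conj(0) + 2*(3)*conj(0) + 2*(3)*conj(0)]
      = (1/8)[(18) + (6) + (0) + (0) + (0)] = 24/8 = 3
Dimension check: dim(rho) = sum (mult * dim) = 3*1 + 0*1 + 0*1 + 0*1 + 3*2 = 9 = chi_rho(e) = 9.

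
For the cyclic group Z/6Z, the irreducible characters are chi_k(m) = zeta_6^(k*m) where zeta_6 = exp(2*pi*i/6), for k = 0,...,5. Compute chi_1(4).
chi_1(4) = zeta_6^4 = exp(-2*I*pi/3)

Justification: chi_1(4) = zeta_6^(1*4) = zeta_6^4. Since zeta_6^6 = 1, this equals zeta_6^4 = exp(2*pi*i*4/6) = exp(-2*I*pi/3).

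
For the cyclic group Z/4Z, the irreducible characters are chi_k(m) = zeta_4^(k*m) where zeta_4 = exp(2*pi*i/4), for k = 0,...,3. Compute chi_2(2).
chi_2(2) = zeta_4^4 = 1

Explanation: chi_2(2) = zeta_4^(2*2) = zeta_4^4. Since zeta_4^4 = 1, this equals zeta_4^0 = exp(2*pi*i*0/4) = 1.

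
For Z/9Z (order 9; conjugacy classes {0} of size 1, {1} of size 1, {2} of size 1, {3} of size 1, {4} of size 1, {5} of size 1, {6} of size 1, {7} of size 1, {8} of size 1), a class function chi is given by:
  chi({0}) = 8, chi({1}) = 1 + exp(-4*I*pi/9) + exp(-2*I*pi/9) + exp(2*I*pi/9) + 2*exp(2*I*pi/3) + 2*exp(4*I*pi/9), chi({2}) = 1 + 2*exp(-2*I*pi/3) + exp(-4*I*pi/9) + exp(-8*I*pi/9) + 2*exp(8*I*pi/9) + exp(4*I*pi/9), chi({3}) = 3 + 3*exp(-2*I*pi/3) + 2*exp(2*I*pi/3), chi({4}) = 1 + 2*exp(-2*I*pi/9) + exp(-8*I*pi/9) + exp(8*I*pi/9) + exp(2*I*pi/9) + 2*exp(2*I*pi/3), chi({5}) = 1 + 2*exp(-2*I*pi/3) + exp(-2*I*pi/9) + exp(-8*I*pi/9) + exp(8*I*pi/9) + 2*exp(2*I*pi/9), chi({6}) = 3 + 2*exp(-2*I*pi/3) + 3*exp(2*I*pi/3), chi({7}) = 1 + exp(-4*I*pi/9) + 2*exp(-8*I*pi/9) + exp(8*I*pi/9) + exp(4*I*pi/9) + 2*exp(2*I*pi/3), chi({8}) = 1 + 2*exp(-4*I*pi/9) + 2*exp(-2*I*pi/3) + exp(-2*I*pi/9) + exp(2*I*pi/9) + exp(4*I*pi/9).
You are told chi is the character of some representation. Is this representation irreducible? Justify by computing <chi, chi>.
Not irreducible (reducible): <chi, chi> = 12 > 1.

Working: <chi, chi> = (1/|G|) sum_C |C| * |chi(C)|^2 = (1/9)[1*|8|^2 + 1*|1 + exp(-4*I*pi/9) + exp(-2*I*pi/9) + exp(2*I*pi/9) + 2*exp(2*I*pi/3) + 2*exp(4*I*pi/9)|^2 + 1*|1 + 2*exp(-2*I*pi/3) + exp(-4*I*pi/9) + exp(-8*I*pi/9) + 2*exp(8*I*pi/9) + exp(4*I*pi/9)|^2 + 1*|3 + 3*exp(-2*I*pi/3) + 2*exp(2*I*pi/3)|^2 + 1*|1 + 2*exp(-2*I*pi/9) + exp(-8*I*pi/9) + exp(8*I*pi/9) + exp(2*I*pi/9) + 2*exp(2*I*pi/3)|^2 + 1*|1 + 2*exp(-2*I*pi/3) + exp(-2*I*pi/9) + exp(-8*I*pi/9) + exp(8*I*pi/9) + 2*exp(2*I*pi/9)|^2 + 1*|3 + 2*exp(-2*I*pi/3) + 3*exp(2*I*pi/3)|^2 + 1*|1 + exp(-4*I*pi/9) + 2*exp(-8*I*pi/9) + exp(8*I*pi/9) + exp(4*I*pi/9) + 2*exp(2*I*pi/3)|^2 + 1*|1 + 2*exp(-4*I*pi/9) + 2*exp(-2*I*pi/3) + exp(-2*I*pi/9) + exp(2*I*pi/9) + exp(4*I*pi/9)|^2]
  = (1/9)[(64) + (12 + 6*exp(-4*I*pi/9) + 9*exp(-2*I*pi/9) + 5*exp(-2*I*pi/3) + 6*exp(-8*I*pi/9) + 6*exp(8*I*pi/9) + 5*exp(2*I*pi/3) + 9*exp(2*I*pi/9) + 6*exp(4*I*pi/9)) + (12 + 9*exp(-4*I*pi/9) + 5*exp(-2*I*pi/3) + 6*exp(-2*I*pi/9) + 6*exp(-8*I*pi/9) + 6*exp(8*I*pi/9) + 6*exp(2*I*pi/9) + 5*exp(2*I*pi/3) + 9*exp(4*I*pi/9)) + (1) + (12 + 6*exp(-4*I*pi/9) + 5*exp(-2*I*pi/3) + 6*exp(-2*I*pi/9) + 9*exp(-8*I*pi/9) + 9*exp(8*I*pi/9) + 6*exp(2*I*pi/9) + 5*exp(2*I*pi/3) + 6*exp(4*I*pi/9)) + (12 + 6*exp(-4*I*pi/9) + 5*exp(-2*I*pi/3) + 6*exp(-2*I*pi/9) + 9*exp(-8*I*pi/9) + 9*exp(8*I*pi/9) + 6*exp(2*I*pi/9) + 5*exp(2*I*pi/3) + 6*exp(4*I*pi/9)) + (1) + (12 + 9*exp(-4*I*pi/9) + 5*exp(-2*I*pi/3) + 6*exp(-2*I*pi/9) + 6*exp(-8*I*pi/9) + 6*exp(8*I*pi/9) + 6*exp(2*I*pi/9) + 5*exp(2*I*pi/3) + 9*exp(4*I*pi/9)) + (12 + 6*exp(-4*I*pi/9) + 9*exp(-2*I*pi/9) + 5*exp(-2*I*pi/3) + 6*exp(-8*I*pi/9) + 6*exp(8*I*pi/9) + 5*exp(2*I*pi/3) + 9*exp(2*I*pi/9) + 6*exp(4*I*pi/9))] = 108/9 = 12.
(Exp terms are combined using exp(i*s)*conj(exp(i*t)) = exp(i*(s-t)), and sums of them are collapsed using the identity that for every m > 1 the m distinct m-th roots of unity sum to 0, e.g. 1 + exp(2*I*pi/3) + exp(-2*I*pi/3) = 0.)
A character is irreducible iff <chi, chi> = 1, so this representation is reducible.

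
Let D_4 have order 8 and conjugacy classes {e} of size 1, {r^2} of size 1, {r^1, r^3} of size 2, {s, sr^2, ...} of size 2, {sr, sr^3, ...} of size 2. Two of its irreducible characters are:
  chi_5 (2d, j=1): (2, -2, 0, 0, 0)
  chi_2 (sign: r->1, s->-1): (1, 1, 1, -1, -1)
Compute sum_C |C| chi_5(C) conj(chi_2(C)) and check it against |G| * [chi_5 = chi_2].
Sum = 0; so <chi_5, chi_2> = 0 (distinct irreducibles are orthogonal).

Compute term by term over conjugacy classes (|C| * chi_5(C) * conj(chi_2(C))):
  1*(2)*conj(1) + 1*(-2)*conj(1) + 2*(0)*conj(1) + 2*(0)*conj(-1) + 2*(0)*conj(-1)
  = (2) + (-2) + (0) + (0) + (0)
  = 0.
Dividing by |G| = 8 gives 0/8 = 0, matching the row-orthogonality relation <chi_5, chi_2> = [chi_5 = chi_2].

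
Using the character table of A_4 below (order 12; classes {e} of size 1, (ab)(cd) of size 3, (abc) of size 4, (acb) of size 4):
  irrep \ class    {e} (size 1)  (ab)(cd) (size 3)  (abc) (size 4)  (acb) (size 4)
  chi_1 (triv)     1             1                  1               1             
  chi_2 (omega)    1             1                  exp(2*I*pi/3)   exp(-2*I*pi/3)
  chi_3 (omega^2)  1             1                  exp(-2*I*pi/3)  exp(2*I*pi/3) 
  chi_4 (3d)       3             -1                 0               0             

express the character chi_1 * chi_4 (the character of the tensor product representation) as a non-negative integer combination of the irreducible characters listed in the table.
chi_1 tensor chi_4 = chi_4 (all other irreducibles have multiplicity 0).

Details: The character of a tensor product is the pointwise product (chi_1 * chi_4)(C) = chi_1(C) * chi_4(C):
  {e}: (1)*(3), (ab)(cd): (1)*(-1), (abc): (1)*(0), (acb): (1)*(0)
so (chi_1 * chi_4) takes values
  {e} -> 3, (ab)(cd) -> -1, (abc) -> 0, (acb) -> 0.
Now take the inner product of this character with each irreducible chi from the table, <chi_1*chi_4, chi> = (1/12) sum_C |C| (chi_1*chi_4)(C) conj(chi(C)):
  <chi_1*chi_4, chi_1> = (1/12)[1*(3)*conj(1) + 3*(-1)*conj(1) + 4*(0)*conj(1) + 4*(0)*conj(1)]
      = (1/12)[(3) + (-3) + (0) + (0)] = 0/12 = 0
  <chi_1*chi_4, chi_2> = (1/12)[1*(3)*conj(1) + 3*(-1)*conj(1) + 4*(0)*conj(exp(2*I*pi/3)) + 4*(0)*conj(exp(-2*I*pi/3))]
      = (1/12)[(3) + (-3) + (0) + (0)] = 0/12 = 0
  <chi_1*chi_4, chi_3> = (1/12)[1*(3)*conj(1) + 3*(-1)*conj(1) + 4*(0)*conj(exp(-2*I*pi/3)) + 4*(0)*conj(exp(2*I*pi/3))]
      = (1/12)[(3) + (-3) + (0) + (0)] = 0/12 = 0
  <chi_1*chi_4, chi_4> = (1/12)[1*(3)*conj(3) + 3*(-1)*conj(-1) + 4*(0)*conj(0) + 4*(0)*conj(0)]
      = (1/12)[(9) + (3) + (0) + (0)] = 12/12 = 1
(Exp terms are combined using exp(i*s)*conj(exp(i*t)) = exp(i*(s-t)), and sums of them are collapsed using the identity that for every m > 1 the m distinct m-th roots of unity sum to 0, e.g. 1 + exp(2*I*pi/3) + exp(-2*I*pi/3) = 0.)
Hence the multiplicities are chi_4: 1. Dimension check: dim(chi_1)*dim(chi_4) = 1*3 = 3 and sum (mult * dim) = 1*3 = 3.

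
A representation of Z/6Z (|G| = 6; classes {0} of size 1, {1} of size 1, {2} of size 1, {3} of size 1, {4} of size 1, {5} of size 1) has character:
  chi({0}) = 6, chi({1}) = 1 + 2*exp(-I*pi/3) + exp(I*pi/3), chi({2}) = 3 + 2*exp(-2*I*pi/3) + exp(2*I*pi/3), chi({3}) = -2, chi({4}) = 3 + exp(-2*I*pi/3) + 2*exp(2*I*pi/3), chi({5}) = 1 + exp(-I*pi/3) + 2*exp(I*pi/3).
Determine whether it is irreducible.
Not irreducible (reducible): <chi, chi> = 10 > 1.

Explanation: <chi, chi> = (1/|G|) sum_C |C| * |chi(C)|^2 = (1/6)[1*|6|^2 + 1*|1 + 2*exp(-I*pi/3) + exp(I*pi/3)|^2 + 1*|3 + 2*exp(-2*I*pi/3) + exp(2*I*pi/3)|^2 + 1*|-2|^2 + 1*|3 + exp(-2*I*pi/3) + 2*exp(2*I*pi/3)|^2 + 1*|1 + exp(-I*pi/3) + 2*exp(I*pi/3)|^2]
  = (1/6)[(36) + (7) + (3) + (4) + (3) + (7)] = 60/6 = 10.
(Exp terms are combined using exp(i*s)*conj(exp(i*t)) = exp(i*(s-t)), and sums of them are collapsed using the identity that for every m > 1 the m distinct m-th roots of unity sum to 0, e.g. 1 + exp(2*I*pi/3) + exp(-2*I*pi/3) = 0.)
A character is irreducible iff <chi, chi> = 1, so this representation is reducible.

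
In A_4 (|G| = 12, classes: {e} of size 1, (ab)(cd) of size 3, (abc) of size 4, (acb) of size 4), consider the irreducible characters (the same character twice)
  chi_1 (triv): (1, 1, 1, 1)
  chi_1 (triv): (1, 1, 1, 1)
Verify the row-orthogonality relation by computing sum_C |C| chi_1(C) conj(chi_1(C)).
Sum = 12 = |G| = 12; so <chi_1, chi_1> = 1 (norm-1 confirms irreducibility).

Reasoning: Compute term by term over conjugacy classes (|C| * chi_1(C) * conj(chi_1(C))):
  1*(1)*conj(1) + 3*(1)*conj(1) + 4*(1)*conj(1) + 4*(1)*conj(1)
  = (1) + (3) + (4) + (4)
  = 12.
(Exp terms are combined using exp(i*s)*conj(exp(i*t)) = exp(i*(s-t)), and sums of them are collapsed using the identity that for every m > 1 the m distinct m-th roots of unity sum to 0, e.g. 1 + exp(2*I*pi/3) + exp(-2*I*pi/3) = 0.)
Dividing by |G| = 12 gives 12/12 = 1, matching the row-orthogonality relation <chi_1, chi_1> = [chi_1 = chi_1].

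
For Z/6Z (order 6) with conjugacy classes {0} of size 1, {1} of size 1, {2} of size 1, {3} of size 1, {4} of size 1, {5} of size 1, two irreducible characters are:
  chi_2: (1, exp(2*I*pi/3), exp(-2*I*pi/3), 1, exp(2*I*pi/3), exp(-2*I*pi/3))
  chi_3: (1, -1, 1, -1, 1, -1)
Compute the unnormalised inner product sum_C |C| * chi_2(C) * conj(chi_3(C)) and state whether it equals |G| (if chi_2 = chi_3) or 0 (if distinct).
Sum = 0; so <chi_2, chi_3> = 0 (distinct irreducibles are orthogonal).

Compute term by term over conjugacy classes (|C| * chi_2(C) * conj(chi_3(C))):
  1*(1)*conj(1) + 1*(exp(2*I*pi/3))*conj(-1) + 1*(exp(-2*I*pi/3))*conj(1) + 1*(1)*conj(-1) + 1*(exp(2*I*pi/3))*conj(1) + 1*(exp(-2*I*pi/3))*conj(-1)
  = (1) + (-exp(2*I*pi/3)) + (exp(-2*I*pi/3)) + (-1) + (exp(2*I*pi/3)) + (-exp(-2*I*pi/3))
  = 0.
(Exp terms are combined using exp(i*s)*conj(exp(i*t)) = exp(i*(s-t)), and sums of them are collapsed using the identity that for every m > 1 the m distinct m-th roots of unity sum to 0, e.g. 1 + exp(2*I*pi/3) + exp(-2*I*pi/3) = 0.)
Dividing by |G| = 6 gives 0/6 = 0, matching the row-orthogonality relation <chi_2, chi_3> = [chi_2 = chi_3].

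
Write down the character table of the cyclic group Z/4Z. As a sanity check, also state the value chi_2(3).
Character table of Z/4Z (irreps indexed chi_0,...,chi_3 with chi_k(m) = zeta_4^(k*m), zeta_4 = exp(2*pi*i/4)):
  irrep \ class  {0} (size 1)  {1} (size 1)  {2} (size 1)  {3} (size 1)
  chi_0          1             1             1             1           
  chi_1          1             I             -1            -I          
  chi_2          1             -1            1             -1          
  chi_3          1             -I            -1            I           

Spot check: chi_2(3) = zeta_4^(2*3) = zeta_4^6 = -1.

Justification: Z/4Z is abelian, so all 4 irreducible complex representations are 1-dimensional. They are given by chi_k(m) = zeta_4^(k*m) for k = 0,...,3. Row orthogonality: sum_m chi_k(m) conj(chi_l(m)) = 4 * [k = l].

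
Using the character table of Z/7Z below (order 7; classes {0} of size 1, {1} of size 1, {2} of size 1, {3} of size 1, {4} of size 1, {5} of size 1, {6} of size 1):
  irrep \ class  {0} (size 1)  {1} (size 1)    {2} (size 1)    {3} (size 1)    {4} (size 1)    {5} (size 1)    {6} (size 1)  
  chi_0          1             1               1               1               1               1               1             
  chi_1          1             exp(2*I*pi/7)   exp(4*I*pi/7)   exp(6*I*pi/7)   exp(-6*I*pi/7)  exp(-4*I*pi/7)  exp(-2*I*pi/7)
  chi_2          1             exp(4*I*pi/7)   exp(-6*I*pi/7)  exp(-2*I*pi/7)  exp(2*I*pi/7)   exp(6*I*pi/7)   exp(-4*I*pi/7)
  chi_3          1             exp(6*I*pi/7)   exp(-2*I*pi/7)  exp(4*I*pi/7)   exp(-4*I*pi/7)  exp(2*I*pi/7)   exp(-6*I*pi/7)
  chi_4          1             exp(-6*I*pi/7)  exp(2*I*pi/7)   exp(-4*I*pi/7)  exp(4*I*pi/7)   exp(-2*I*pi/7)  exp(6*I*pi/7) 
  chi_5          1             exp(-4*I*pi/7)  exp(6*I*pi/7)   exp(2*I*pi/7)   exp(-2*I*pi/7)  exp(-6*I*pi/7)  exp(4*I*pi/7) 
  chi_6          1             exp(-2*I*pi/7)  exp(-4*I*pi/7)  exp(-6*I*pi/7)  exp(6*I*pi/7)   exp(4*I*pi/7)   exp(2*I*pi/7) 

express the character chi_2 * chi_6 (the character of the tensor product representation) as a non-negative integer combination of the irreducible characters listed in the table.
chi_2 tensor chi_6 = chi_1 (all other irreducibles have multiplicity 0).

Derivation: The character of a tensor product is the pointwise product (chi_2 * chi_6)(C) = chi_2(C) * chi_6(C):
  {0}: (1)*(1), {1}: (exp(4*I*pi/7))*(exp(-2*I*pi/7)), {2}: (exp(-6*I*pi/7))*(exp(-4*I*pi/7)), {3}: (exp(-2*I*pi/7))*(exp(-6*I*pi/7)), {4}: (exp(2*I*pi/7))*(exp(6*I*pi/7)), {5}: (exp(6*I*pi/7))*(exp(4*I*pi/7)), {6}: (exp(-4*I*pi/7))*(exp(2*I*pi/7))
so (chi_2 * chi_6) takes values
  {0} -> 1, {1} -> exp(2*I*pi/7), {2} -> exp(4*I*pi/7), {3} -> exp(6*I*pi/7), {4} -> exp(-6*I*pi/7), {5} -> exp(-4*I*pi/7), {6} -> exp(-2*I*pi/7).
Now take the inner product of this character with each irreducible chi from the table, <chi_2*chi_6, chi> = (1/7) sum_C |C| (chi_2*chi_6)(C) conj(chi(C)):
  <chi_2*chi_6, chi_0> = (1/7)[1*(1)*conj(1) + 1*(exp(2*I*pi/7))*conj(1) + 1*(exp(4*I*pi/7))*conj(1) + 1*(exp(6*I*pi/7))*conj(1) + 1*(exp(-6*I*pi/7))*conj(1) + 1*(exp(-4*I*pi/7))*conj(1) + 1*(exp(-2*I*pi/7))*conj(1)]
      = (1/7)[(1) + (exp(2*I*pi/7)) + (exp(4*I*pi/7)) + (exp(6*I*pi/7)) + (exp(-6*I*pi/7)) + (exp(-4*I*pi/7)) + (exp(-2*I*pi/7))] = 0/7 = 0
  <chi_2*chi_6, chi_1> = (1/7)[1*(1)*conj(1) + 1*(exp(2*I*pi/7))*conj(exp(2*I*pi/7)) + 1*(exp(4*I*pi/7))*conj(exp(4*I*pi/7)) + 1*(exp(6*I*pi/7))*conj(exp(6*I*pi/7)) + 1*(exp(-6*I*pi/7))*conj(exp(-6*I*pi/7)) + 1*(exp(-4*I*pi/7))*conj(exp(-4*I*pi/7)) + 1*(exp(-2*I*pi/7))*conj(exp(-2*I*pi/7))]
      = (1/7)[(1) + (1) + (1) + (1) + (1) + (1) + (1)] = 7/7 = 1
  <chi_2*chi_6, chi_2> = (1/7)[1*(1)*conj(1) + 1*(exp(2*I*pi/7))*conj(exp(4*I*pi/7)) + 1*(exp(4*I*pi/7))*conj(exp(-6*I*pi/7)) + 1*(exp(6*I*pi/7))*conj(exp(-2*I*pi/7)) + 1*(exp(-6*I*pi/7))*conj(exp(2*I*pi/7)) + 1*(exp(-4*I*pi/7))*conj(exp(6*I*pi/7)) + 1*(exp(-2*I*pi/7))*conj(exp(-4*I*pi/7))]
      = (1/7)[(1) + (exp(-2*I*pi/7)) + (exp(-4*I*pi/7)) + (exp(-6*I*pi/7)) + (exp(6*I*pi/7)) + (exp(4*I*pi/7)) + (exp(2*I*pi/7))] = 0/7 = 0
  <chi_2*chi_6, chi_3> = (1/7)[1*(1)*conj(1) + 1*(exp(2*I*pi/7))*conj(exp(6*I*pi/7)) + 1*(exp(4*I*pi/7))*conj(exp(-2*I*pi/7)) + 1*(exp(6*I*pi/7))*conj(exp(4*I*pi/7)) + 1*(exp(-6*I*pi/7))*conj(exp(-4*I*pi/7)) + 1*(exp(-4*I*pi/7))*conj(exp(2*I*pi/7)) + 1*(exp(-2*I*pi/7))*conj(exp(-6*I*pi/7))]
      = (1/7)[(1) + (exp(-4*I*pi/7)) + (exp(6*I*pi/7)) + (exp(2*I*pi/7)) + (exp(-2*I*pi/7)) + (exp(-6*I*pi/7)) + (exp(4*I*pi/7))] = 0/7 = 0
  <chi_2*chi_6, chi_4> = (1/7)[1*(1)*conj(1) + 1*(exp(2*I*pi/7))*conj(exp(-6*I*pi/7)) + 1*(exp(4*I*pi/7))*conj(exp(2*I*pi/7)) + 1*(exp(6*I*pi/7))*conj(exp(-4*I*pi/7)) + 1*(exp(-6*I*pi/7))*conj(exp(4*I*pi/7)) + 1*(exp(-4*I*pi/7))*conj(exp(-2*I*pi/7)) + 1*(exp(-2*I*pi/7))*conj(exp(6*I*pi/7))]
      = (1/7)[(1) + (exp(-6*I*pi/7)) + (exp(2*I*pi/7)) + (exp(-4*I*pi/7)) + (exp(4*I*pi/7)) + (exp(-2*I*pi/7)) + (exp(6*I*pi/7))] = 0/7 = 0
  <chi_2*chi_6, chi_5> = (1/7)[1*(1)*conj(1) + 1*(exp(2*I*pi/7))*conj(exp(-4*I*pi/7)) + 1*(exp(4*I*pi/7))*conj(exp(6*I*pi/7)) + 1*(exp(6*I*pi/7))*conj(exp(2*I*pi/7)) + 1*(exp(-6*I*pi/7))*conj(exp(-2*I*pi/7)) + 1*(exp(-4*I*pi/7))*conj(exp(-6*I*pi/7)) + 1*(exp(-2*I*pi/7))*conj(exp(4*I*pi/7))]
      = (1/7)[(1) + (exp(6*I*pi/7)) + (exp(-2*I*pi/7)) + (exp(4*I*pi/7)) + (exp(-4*I*pi/7)) + (exp(2*I*pi/7)) + (exp(-6*I*pi/7))] = 0/7 = 0
  <chi_2*chi_6, chi_6> = (1/7)[1*(1)*conj(1) + 1*(exp(2*I*pi/7))*conj(exp(-2*I*pi/7)) + 1*(exp(4*I*pi/7))*conj(exp(-4*I*pi/7)) + 1*(exp(6*I*pi/7))*conj(exp(-6*I*pi/7)) + 1*(exp(-6*I*pi/7))*conj(exp(6*I*pi/7)) + 1*(exp(-4*I*pi/7))*conj(exp(4*I*pi/7)) + 1*(exp(-2*I*pi/7))*conj(exp(2*I*pi/7))]
      = (1/7)[(1) + (exp(4*I*pi/7)) + (exp(-6*I*pi/7)) + (exp(-2*I*pi/7)) + (exp(2*I*pi/7)) + (exp(6*I*pi/7)) + (exp(-4*I*pi/7))] = 0/7 = 0
(Exp terms are combined using exp(i*s)*conj(exp(i*t)) = exp(i*(s-t)), and sums of them are collapsed using the identity that for every m > 1 the m distinct m-th roots of unity sum to 0, e.g. 1 + exp(2*I*pi/3) + exp(-2*I*pi/3) = 0.)
Hence the multiplicities are chi_1: 1. Dimension check: dim(chi_2)*dim(chi_6) = 1*1 = 1 and sum (mult * dim) = 1*1 = 1.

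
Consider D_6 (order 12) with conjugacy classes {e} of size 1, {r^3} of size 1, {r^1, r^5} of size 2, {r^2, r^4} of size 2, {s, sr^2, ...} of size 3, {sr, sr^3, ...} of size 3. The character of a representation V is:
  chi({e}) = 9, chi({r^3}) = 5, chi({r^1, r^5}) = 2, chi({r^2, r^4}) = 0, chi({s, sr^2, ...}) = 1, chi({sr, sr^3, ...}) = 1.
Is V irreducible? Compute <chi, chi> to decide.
Not irreducible (reducible): <chi, chi> = 10 > 1.

Details: <chi, chi> = (1/|G|) sum_C |C| * |chi(C)|^2 = (1/12)[1*|9|^2 + 1*|5|^2 + 2*|2|^2 + 2*|0|^2 + 3*|1|^2 + 3*|1|^2]
  = (1/12)[(81) + (25) + (8) + (0) + (3) + (3)] = 120/12 = 10.
A character is irreducible iff <chi, chi> = 1, so this representation is reducible.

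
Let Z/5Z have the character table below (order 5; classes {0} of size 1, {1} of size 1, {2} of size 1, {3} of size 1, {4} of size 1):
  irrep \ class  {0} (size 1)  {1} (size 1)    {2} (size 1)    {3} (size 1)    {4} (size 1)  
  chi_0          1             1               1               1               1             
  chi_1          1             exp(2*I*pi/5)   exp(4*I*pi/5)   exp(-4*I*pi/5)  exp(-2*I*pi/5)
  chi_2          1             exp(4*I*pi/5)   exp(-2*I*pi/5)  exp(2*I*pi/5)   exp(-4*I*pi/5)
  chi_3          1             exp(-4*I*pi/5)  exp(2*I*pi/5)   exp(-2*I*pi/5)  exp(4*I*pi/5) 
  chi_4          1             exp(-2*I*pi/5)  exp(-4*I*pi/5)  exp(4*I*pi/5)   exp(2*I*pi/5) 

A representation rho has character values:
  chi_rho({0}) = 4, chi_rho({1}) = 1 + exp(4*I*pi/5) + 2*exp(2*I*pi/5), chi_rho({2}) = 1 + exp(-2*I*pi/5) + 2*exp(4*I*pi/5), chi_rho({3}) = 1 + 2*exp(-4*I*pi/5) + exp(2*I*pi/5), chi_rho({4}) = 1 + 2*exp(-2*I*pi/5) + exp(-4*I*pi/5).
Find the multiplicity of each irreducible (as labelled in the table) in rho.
Multiplicities: chi_0: 1, chi_1: 2, chi_2: 1, chi_3: 0, chi_4: 0.

Proof sketch: Use <chi_rho, chi> = (1/|G|) sum_C |C| * chi_rho(C) * conj(chi(C)) with |G| = 5 for each irreducible chi in the table:
  <chi_rho, chi_0> = (1/5)[1*(4)*conj(1) + 1*(1 + exp(4*I*pi/5) + 2*exp(2*I*pi/5))*conj(1) + 1*(1 + exp(-2*I*pi/5) + 2*exp(4*I*pi/5))*conj(1) + 1*(1 + 2*exp(-4*I*pi/5) + exp(2*I*pi/5))*conj(1) + 1*(1 + 2*exp(-2*I*pi/5) + exp(-4*I*pi/5))*conj(1)]
      = (1/5)[(4) + (1 + exp(4*I*pi/5) + 2*exp(2*I*pi/5)) + (1 + exp(-2*I*pi/5) + 2*exp(4*I*pi/5)) + (1 + 2*exp(-4*I*pi/5) + exp(2*I*pi/5)) + (1 + 2*exp(-2*I*pi/5) + exp(-4*I*pi/5))] = 5/5 = 1
  <chi_rho, chi_1> = (1/5)[1*(4)*conj(1) + 1*(1 + exp(4*I*pi/5) + 2*exp(2*I*pi/5))*conj(exp(2*I*pi/5)) + 1*(1 + exp(-2*I*pi/5) + 2*exp(4*I*pi/5))*conj(exp(4*I*pi/5)) + 1*(1 + 2*exp(-4*I*pi/5) + exp(2*I*pi/5))*conj(exp(-4*I*pi/5)) + 1*(1 + 2*exp(-2*I*pi/5) + exp(-4*I*pi/5))*conj(exp(-2*I*pi/5))]
      = (1/5)[(4) + (2 + exp(-2*I*pi/5) + exp(2*I*pi/5)) + (2 + exp(-4*I*pi/5) + exp(4*I*pi/5)) + (2 + exp(-4*I*pi/5) + exp(4*I*pi/5)) + (2 + exp(-2*I*pi/5) + exp(2*I*pi/5))] = 10/5 = 2
  <chi_rho, chi_2> = (1/5)[1*(4)*conj(1) + 1*(1 + exp(4*I*pi/5) + 2*exp(2*I*pi/5))*conj(exp(4*I*pi/5)) + 1*(1 + exp(-2*I*pi/5) + 2*exp(4*I*pi/5))*conj(exp(-2*I*pi/5)) + 1*(1 + 2*exp(-4*I*pi/5) + exp(2*I*pi/5))*conj(exp(2*I*pi/5)) + 1*(1 + 2*exp(-2*I*pi/5) + exp(-4*I*pi/5))*conj(exp(-4*I*pi/5))]
      = (1/5)[(4) + (1 + 2*exp(-2*I*pi/5) + exp(-4*I*pi/5)) + (1 + 2*exp(-4*I*pi/5) + exp(2*I*pi/5)) + (1 + exp(-2*I*pi/5) + 2*exp(4*I*pi/5)) + (1 + exp(4*I*pi/5) + 2*exp(2*I*pi/5))] = 5/5 = 1
  <chi_rho, chi_3> = (1/5)[1*(4)*conj(1) + 1*(1 + exp(4*I*pi/5) + 2*exp(2*I*pi/5))*conj(exp(-4*I*pi/5)) + 1*(1 + exp(-2*I*pi/5) + 2*exp(4*I*pi/5))*conj(exp(2*I*pi/5)) + 1*(1 + 2*exp(-4*I*pi/5) + exp(2*I*pi/5))*conj(exp(-2*I*pi/5)) + 1*(1 + 2*exp(-2*I*pi/5) + exp(-4*I*pi/5))*conj(exp(4*I*pi/5))]
      = (1/5)[(4) + (2*exp(-4*I*pi/5) + exp(-2*I*pi/5) + exp(4*I*pi/5)) + (exp(-2*I*pi/5) + exp(-4*I*pi/5) + 2*exp(2*I*pi/5)) + (2*exp(-2*I*pi/5) + exp(4*I*pi/5) + exp(2*I*pi/5)) + (exp(-4*I*pi/5) + exp(2*I*pi/5) + 2*exp(4*I*pi/5))] = 0/5 = 0
  <chi_rho, chi_4> = (1/5)[1*(4)*conj(1) + 1*(1 + exp(4*I*pi/5) + 2*exp(2*I*pi/5))*conj(exp(-2*I*pi/5)) + 1*(1 + exp(-2*I*pi/5) + 2*exp(4*I*pi/5))*conj(exp(-4*I*pi/5)) + 1*(1 + 2*exp(-4*I*pi/5) + exp(2*I*pi/5))*conj(exp(4*I*pi/5)) + 1*(1 + 2*exp(-2*I*pi/5) + exp(-4*I*pi/5))*conj(exp(2*I*pi/5))]
      = (1/5)[(4) + (exp(-4*I*pi/5) + exp(2*I*pi/5) + 2*exp(4*I*pi/5)) + (2*exp(-2*I*pi/5) + exp(4*I*pi/5) + exp(2*I*pi/5)) + (exp(-2*I*pi/5) + exp(-4*I*pi/5) + 2*exp(2*I*pi/5)) + (2*exp(-4*I*pi/5) + exp(-2*I*pi/5) + exp(4*I*pi/5))] = 0/5 = 0
(Exp terms are combined using exp(i*s)*conj(exp(i*t)) = exp(i*(s-t)), and sums of them are collapsed using the identity that for every m > 1 the m distinct m-th roots of unity sum to 0, e.g. 1 + exp(2*I*pi/3) + exp(-2*I*pi/3) = 0.)
Dimension check: dim(rho) = sum (mult * dim) = 1*1 + 2*1 + 1*1 + 0*1 + 0*1 = 4 = chi_rho(e) = 4.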